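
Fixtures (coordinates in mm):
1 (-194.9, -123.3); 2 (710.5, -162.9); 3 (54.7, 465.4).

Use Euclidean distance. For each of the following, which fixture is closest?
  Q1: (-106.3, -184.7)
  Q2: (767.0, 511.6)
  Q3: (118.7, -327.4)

Q1 at (-106.3, -184.7):
  1: √((-88.6)² + (61.4)²) = √(7849.960 + 3769.960) = 107.8 mm
  2: √((816.8)² + (21.8)²) = √(667162.240 + 475.240) = 817.1 mm
  3: √((161.0)² + (650.1)²) = √(25921.000 + 422630.010) = 669.7 mm
  → nearest: 1 (107.8 mm)
Q2 at (767.0, 511.6):
  1: √((-961.9)² + (-634.9)²) = √(925251.610 + 403098.010) = 1152.5 mm
  2: √((-56.5)² + (-674.5)²) = √(3192.250 + 454950.250) = 676.9 mm
  3: √((-712.3)² + (-46.2)²) = √(507371.290 + 2134.440) = 713.8 mm
  → nearest: 2 (676.9 mm)
Q3 at (118.7, -327.4):
  1: √((-313.6)² + (204.1)²) = √(98344.960 + 41656.810) = 374.2 mm
  2: √((591.8)² + (164.5)²) = √(350227.240 + 27060.250) = 614.2 mm
  3: √((-64.0)² + (792.8)²) = √(4096.000 + 628531.840) = 795.4 mm
  → nearest: 1 (374.2 mm)

Q1→1; Q2→2; Q3→1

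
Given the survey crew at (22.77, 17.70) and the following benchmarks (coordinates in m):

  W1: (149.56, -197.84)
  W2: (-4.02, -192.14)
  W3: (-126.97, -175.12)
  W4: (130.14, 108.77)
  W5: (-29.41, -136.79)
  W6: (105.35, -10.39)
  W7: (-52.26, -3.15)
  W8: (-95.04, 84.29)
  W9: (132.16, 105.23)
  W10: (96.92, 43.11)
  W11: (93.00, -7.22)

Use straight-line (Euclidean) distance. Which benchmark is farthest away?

Distances from (22.77, 17.70):
W1: √((126.79)² + (-215.54)²) = √(16075.7041 + 46457.4916) = 250.07 m
W2: √((-26.79)² + (-209.84)²) = √(717.7041 + 44032.8256) = 211.54 m
W3: √((-149.74)² + (-192.82)²) = √(22422.0676 + 37179.5524) = 244.13 m
W4: √((107.37)² + (91.07)²) = √(11528.3169 + 8293.7449) = 140.79 m
W5: √((-52.18)² + (-154.49)²) = √(2722.7524 + 23867.1601) = 163.06 m
W6: √((82.58)² + (-28.09)²) = √(6819.4564 + 789.0481) = 87.23 m
W7: √((-75.03)² + (-20.85)²) = √(5629.5009 + 434.7225) = 77.87 m
W8: √((-117.81)² + (66.59)²) = √(13879.1961 + 4434.2281) = 135.33 m
W9: √((109.39)² + (87.53)²) = √(11966.1721 + 7661.5009) = 140.10 m
W10: √((74.15)² + (25.41)²) = √(5498.2225 + 645.6681) = 78.38 m
W11: √((70.23)² + (-24.92)²) = √(4932.2529 + 621.0064) = 74.52 m
Maximum: W1 at 250.07 m.

W1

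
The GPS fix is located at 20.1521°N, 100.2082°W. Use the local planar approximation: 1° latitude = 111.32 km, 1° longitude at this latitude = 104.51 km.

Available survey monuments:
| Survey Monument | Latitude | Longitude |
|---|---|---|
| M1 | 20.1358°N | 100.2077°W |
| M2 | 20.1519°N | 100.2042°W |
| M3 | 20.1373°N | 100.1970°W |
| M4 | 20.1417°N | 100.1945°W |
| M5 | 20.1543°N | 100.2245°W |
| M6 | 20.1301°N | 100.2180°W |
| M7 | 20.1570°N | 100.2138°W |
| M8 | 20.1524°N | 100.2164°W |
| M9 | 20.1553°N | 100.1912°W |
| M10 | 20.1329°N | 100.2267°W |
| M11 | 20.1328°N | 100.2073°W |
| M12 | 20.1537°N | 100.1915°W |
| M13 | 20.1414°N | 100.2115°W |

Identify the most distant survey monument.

M10

Distances from 20.1521°N, 100.2082°W:
M1: 1.8153 km
M2: 0.4186 km
M3: 2.0210 km
M4: 1.8413 km
M5: 1.7210 km
M6: 2.6546 km
M7: 0.8000 km
M8: 0.8576 km
M9: 1.8120 km
M10: 2.8821 km
M11: 2.1505 km
M12: 1.7544 km
M13: 1.2400 km
Maximum: M10 at 2.8821 km.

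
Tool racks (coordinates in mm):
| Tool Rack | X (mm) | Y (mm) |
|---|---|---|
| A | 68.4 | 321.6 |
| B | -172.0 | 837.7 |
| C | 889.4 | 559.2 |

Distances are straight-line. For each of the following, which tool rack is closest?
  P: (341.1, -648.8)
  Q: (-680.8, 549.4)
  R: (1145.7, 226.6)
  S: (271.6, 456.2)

P→A; Q→B; R→C; S→A

P at (341.1, -648.8):
  A: √((-272.7)² + (970.4)²) = √(74365.290 + 941676.160) = 1008.0 mm
  B: √((-513.1)² + (1486.5)²) = √(263271.610 + 2209682.250) = 1572.6 mm
  C: √((548.3)² + (1208.0)²) = √(300632.890 + 1459264.000) = 1326.6 mm
  → nearest: A (1008.0 mm)
Q at (-680.8, 549.4):
  A: √((749.2)² + (-227.8)²) = √(561300.640 + 51892.840) = 783.1 mm
  B: √((508.8)² + (288.3)²) = √(258877.440 + 83116.890) = 584.8 mm
  C: √((1570.2)² + (9.8)²) = √(2465528.040 + 96.040) = 1570.2 mm
  → nearest: B (584.8 mm)
R at (1145.7, 226.6):
  A: √((-1077.3)² + (95.0)²) = √(1160575.290 + 9025.000) = 1081.5 mm
  B: √((-1317.7)² + (611.1)²) = √(1736333.290 + 373443.210) = 1452.5 mm
  C: √((-256.3)² + (332.6)²) = √(65689.690 + 110622.760) = 419.9 mm
  → nearest: C (419.9 mm)
S at (271.6, 456.2):
  A: √((-203.2)² + (-134.6)²) = √(41290.240 + 18117.160) = 243.7 mm
  B: √((-443.6)² + (381.5)²) = √(196780.960 + 145542.250) = 585.1 mm
  C: √((617.8)² + (103.0)²) = √(381676.840 + 10609.000) = 626.3 mm
  → nearest: A (243.7 mm)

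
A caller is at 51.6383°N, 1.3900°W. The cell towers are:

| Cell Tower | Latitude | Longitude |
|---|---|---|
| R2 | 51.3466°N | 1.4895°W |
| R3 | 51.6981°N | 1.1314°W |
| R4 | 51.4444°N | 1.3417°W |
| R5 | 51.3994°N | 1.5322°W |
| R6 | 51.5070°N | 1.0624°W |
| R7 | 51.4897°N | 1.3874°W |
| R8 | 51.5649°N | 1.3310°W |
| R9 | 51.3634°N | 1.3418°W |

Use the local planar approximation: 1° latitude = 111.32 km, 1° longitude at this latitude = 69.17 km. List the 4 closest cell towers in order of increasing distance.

Distances from 51.6383°N, 1.3900°W:
R2: √((-0.2917·111.32)² + (-0.0995·69.17)²) = √(1054.433642 + 47.367636) = 33.1934 km
R3: √((0.0598·111.32)² + (0.2586·69.17)²) = √(44.314797 + 319.957719) = 19.0859 km
R4: √((-0.1939·111.32)² + (0.0483·69.17)²) = √(465.909980 + 11.161686) = 21.8420 km
R5: √((-0.2389·111.32)² + (-0.1422·69.17)²) = √(707.259346 + 96.746385) = 28.3550 km
R6: √((-0.1313·111.32)² + (0.3276·69.17)²) = √(213.636693 + 513.479769) = 26.9651 km
R7: √((-0.1486·111.32)² + (0.0026·69.17)²) = √(273.642793 + 0.032343) = 16.5431 km
R8: √((-0.0734·111.32)² + (0.0590·69.17)²) = √(66.763411 + 16.654806) = 9.1334 km
R9: √((-0.2749·111.32)² + (0.0482·69.17)²) = √(936.474325 + 11.115516) = 30.7829 km
Sorted: R8 (9.1334 km) < R7 (16.5431 km) < R3 (19.0859 km) < R4 (21.8420 km) < R6 (26.9651 km) < R5 (28.3550 km) < …

R8, R7, R3, R4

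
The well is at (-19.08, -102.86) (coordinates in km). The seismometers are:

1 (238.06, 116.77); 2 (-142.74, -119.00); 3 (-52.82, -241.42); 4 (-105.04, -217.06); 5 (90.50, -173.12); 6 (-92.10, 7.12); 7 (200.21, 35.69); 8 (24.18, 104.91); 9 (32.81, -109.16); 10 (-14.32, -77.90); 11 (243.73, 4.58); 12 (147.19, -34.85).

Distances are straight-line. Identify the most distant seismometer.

Distances from (-19.08, -102.86):
1: √((257.14)² + (219.63)²) = √(66120.9796 + 48237.3369) = 338.17 km
2: √((-123.66)² + (-16.14)²) = √(15291.7956 + 260.4996) = 124.71 km
3: √((-33.74)² + (-138.56)²) = √(1138.3876 + 19198.8736) = 142.61 km
4: √((-85.96)² + (-114.20)²) = √(7389.1216 + 13041.6400) = 142.94 km
5: √((109.58)² + (-70.26)²) = √(12007.7764 + 4936.4676) = 130.17 km
6: √((-73.02)² + (109.98)²) = √(5331.9204 + 12095.6004) = 132.01 km
7: √((219.29)² + (138.55)²) = √(48088.1041 + 19196.1025) = 259.39 km
8: √((43.26)² + (207.77)²) = √(1871.4276 + 43168.3729) = 212.23 km
9: √((51.89)² + (-6.30)²) = √(2692.5721 + 39.6900) = 52.27 km
10: √((4.76)² + (24.96)²) = √(22.6576 + 623.0016) = 25.41 km
11: √((262.81)² + (107.44)²) = √(69069.0961 + 11543.3536) = 283.92 km
12: √((166.27)² + (68.01)²) = √(27645.7129 + 4625.3601) = 179.64 km
Maximum: 1 at 338.17 km.

1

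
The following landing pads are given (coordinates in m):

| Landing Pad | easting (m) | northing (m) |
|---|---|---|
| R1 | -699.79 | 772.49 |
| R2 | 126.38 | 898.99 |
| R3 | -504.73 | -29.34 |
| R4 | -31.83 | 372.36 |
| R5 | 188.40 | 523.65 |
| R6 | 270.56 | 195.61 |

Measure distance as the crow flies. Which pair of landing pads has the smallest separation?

Pairwise distances:
R1–R2: √((826.17)² + (126.50)²) = √(682556.8689 + 16002.2500) = 835.80 m
R1–R3: √((195.06)² + (-801.83)²) = √(38048.4036 + 642931.3489) = 825.21 m
R1–R4: √((667.96)² + (-400.13)²) = √(446170.5616 + 160104.0169) = 778.64 m
R1–R5: √((888.19)² + (-248.84)²) = √(788881.4761 + 61921.3456) = 922.39 m
R1–R6: √((970.35)² + (-576.88)²) = √(941579.1225 + 332790.5344) = 1128.88 m
R2–R3: √((-631.11)² + (-928.33)²) = √(398299.8321 + 861796.5889) = 1122.54 m
R2–R4: √((-158.21)² + (-526.63)²) = √(25030.4041 + 277339.1569) = 549.88 m
R2–R5: √((62.02)² + (-375.34)²) = √(3846.4804 + 140880.1156) = 380.43 m
R2–R6: √((144.18)² + (-703.38)²) = √(20787.8724 + 494743.4244) = 718.01 m
R3–R4: √((472.90)² + (401.70)²) = √(223634.4100 + 161362.8900) = 620.48 m
R3–R5: √((693.13)² + (552.99)²) = √(480429.1969 + 305797.9401) = 886.69 m
R3–R6: √((775.29)² + (224.95)²) = √(601074.5841 + 50602.5025) = 807.27 m
R4–R5: √((220.23)² + (151.29)²) = √(48501.2529 + 22888.6641) = 267.19 m
R4–R6: √((302.39)² + (-176.75)²) = √(91439.7121 + 31240.5625) = 350.26 m
R5–R6: √((82.16)² + (-328.04)²) = √(6750.2656 + 107610.2416) = 338.17 m
Closest pair: R4–R5 at 267.19 m.

R4 and R5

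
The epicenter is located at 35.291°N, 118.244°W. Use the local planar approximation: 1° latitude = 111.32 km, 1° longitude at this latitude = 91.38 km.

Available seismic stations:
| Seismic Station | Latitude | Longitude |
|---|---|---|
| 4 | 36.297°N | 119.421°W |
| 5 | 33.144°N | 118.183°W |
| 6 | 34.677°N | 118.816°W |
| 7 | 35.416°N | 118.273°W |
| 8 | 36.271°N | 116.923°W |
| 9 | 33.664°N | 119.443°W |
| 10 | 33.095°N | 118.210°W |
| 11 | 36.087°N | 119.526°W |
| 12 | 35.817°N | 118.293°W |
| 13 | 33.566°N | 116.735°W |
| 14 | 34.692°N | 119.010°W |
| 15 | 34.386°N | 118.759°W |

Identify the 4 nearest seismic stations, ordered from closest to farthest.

7, 12, 6, 14

Distances from 35.291°N, 118.244°W:
4: √((1.006·111.32)² + (-1.177·91.38)²) = √(12541.29423 + 11567.91884) = 155.271 km
5: √((-2.147·111.32)² + (0.061·91.38)²) = √(57122.93114 + 31.07148) = 239.069 km
6: √((-0.614·111.32)² + (-0.572·91.38)²) = √(4671.78812 + 2732.08599) = 86.046 km
7: √((0.125·111.32)² + (-0.029·91.38)²) = √(193.62722 + 7.02261) = 14.165 km
8: √((0.980·111.32)² + (1.321·91.38)²) = √(11901.41356 + 14571.62354) = 162.705 km
9: √((-1.627·111.32)² + (-1.199·91.38)²) = √(32803.59952 + 12004.40596) = 211.679 km
10: √((-2.196·111.32)² + (0.034·91.38)²) = √(59760.06578 + 9.65295) = 244.478 km
11: √((0.796·111.32)² + (-1.282·91.38)²) = √(7851.85970 + 13723.92569) = 146.887 km
12: √((0.526·111.32)² + (-0.049·91.38)²) = √(3428.60839 + 20.04908) = 58.725 km
13: √((-1.725·111.32)² + (1.509·91.38)²) = √(36874.36873 + 19014.31949) = 236.408 km
14: √((-0.599·111.32)² + (-0.766·91.38)²) = √(4446.31309 + 4899.59121) = 96.674 km
15: √((-0.905·111.32)² + (-0.515·91.38)²) = √(10149.47443 + 2214.70948) = 111.194 km
Sorted: 7 (14.165 km) < 12 (58.725 km) < 6 (86.046 km) < 14 (96.674 km) < 15 (111.194 km) < 11 (146.887 km) < …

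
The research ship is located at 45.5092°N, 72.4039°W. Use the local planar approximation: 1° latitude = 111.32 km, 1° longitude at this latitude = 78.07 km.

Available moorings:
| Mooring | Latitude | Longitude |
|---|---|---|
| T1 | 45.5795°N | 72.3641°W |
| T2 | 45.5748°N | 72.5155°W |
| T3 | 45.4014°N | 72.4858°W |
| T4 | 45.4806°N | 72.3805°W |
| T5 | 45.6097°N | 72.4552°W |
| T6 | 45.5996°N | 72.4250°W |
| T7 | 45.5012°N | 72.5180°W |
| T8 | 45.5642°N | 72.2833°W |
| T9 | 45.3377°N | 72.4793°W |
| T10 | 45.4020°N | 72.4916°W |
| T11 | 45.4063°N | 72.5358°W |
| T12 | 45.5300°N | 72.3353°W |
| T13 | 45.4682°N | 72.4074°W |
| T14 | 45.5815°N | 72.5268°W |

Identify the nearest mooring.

Distances from 45.5092°N, 72.4039°W:
T1: 8.4201 km
T2: 11.3683 km
T3: 13.5974 km
T4: 3.6706 km
T5: 11.8829 km
T6: 10.1973 km
T7: 8.9522 km
T8: 11.2309 km
T9: 19.9783 km
T10: 13.7581 km
T11: 15.4029 km
T12: 5.8347 km
T13: 4.5723 km
T14: 12.5235 km
Minimum: T4 at 3.6706 km.

T4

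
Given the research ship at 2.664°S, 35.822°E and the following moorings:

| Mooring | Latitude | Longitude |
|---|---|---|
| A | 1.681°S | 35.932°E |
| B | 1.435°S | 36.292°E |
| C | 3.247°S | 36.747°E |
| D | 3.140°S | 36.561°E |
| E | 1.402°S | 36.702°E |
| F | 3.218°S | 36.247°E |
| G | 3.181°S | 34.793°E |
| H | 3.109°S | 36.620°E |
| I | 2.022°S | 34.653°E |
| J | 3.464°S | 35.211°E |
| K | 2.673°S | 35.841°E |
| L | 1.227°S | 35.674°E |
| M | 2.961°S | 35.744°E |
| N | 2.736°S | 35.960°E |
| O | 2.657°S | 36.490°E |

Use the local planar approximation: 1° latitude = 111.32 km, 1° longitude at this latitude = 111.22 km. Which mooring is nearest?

Distances from 2.664°S, 35.822°E:
A: √((0.983·111.32)² + (0.110·111.22)²) = √(11974.39089 + 149.67565) = 110.109 km
B: √((1.229·111.32)² + (0.470·111.22)²) = √(18717.59996 + 2732.50835) = 146.459 km
C: √((-0.583·111.32)² + (0.925·111.22)²) = √(4211.95289 + 10583.98576) = 121.639 km
D: √((-0.476·111.32)² + (0.739·111.22)²) = √(2807.76206 + 6755.45582) = 97.792 km
E: √((1.262·111.32)² + (0.880·111.22)²) = √(19736.27124 + 9579.24158) = 171.218 km
F: √((-0.554·111.32)² + (0.425·111.22)²) = √(3803.34678 + 2234.31109) = 77.702 km
G: √((-0.517·111.32)² + (-1.029·111.22)²) = √(3312.28335 + 13097.74500) = 128.102 km
H: √((-0.445·111.32)² + (0.798·111.22)²) = √(2453.95400 + 7877.19441) = 101.642 km
I: √((0.642·111.32)² + (-1.169·111.22)²) = √(5107.59498 + 16904.20706) = 148.364 km
J: √((-0.800·111.32)² + (-0.611·111.22)²) = √(7930.97114 + 4617.93911) = 112.022 km
K: √((-0.009·111.32)² + (0.019·111.22)²) = √(1.00376 + 4.46553) = 2.339 km
L: √((1.437·111.32)² + (-0.148·111.22)²) = √(25589.38990 + 270.95004) = 160.812 km
M: √((-0.297·111.32)² + (-0.078·111.22)²) = √(1093.09849 + 75.25840) = 34.181 km
N: √((-0.072·111.32)² + (0.138·111.22)²) = √(64.24087 + 235.57215) = 17.315 km
O: √((0.007·111.32)² + (0.668·111.22)²) = √(0.60721 + 5519.74108) = 74.299 km
Minimum: K at 2.339 km.

K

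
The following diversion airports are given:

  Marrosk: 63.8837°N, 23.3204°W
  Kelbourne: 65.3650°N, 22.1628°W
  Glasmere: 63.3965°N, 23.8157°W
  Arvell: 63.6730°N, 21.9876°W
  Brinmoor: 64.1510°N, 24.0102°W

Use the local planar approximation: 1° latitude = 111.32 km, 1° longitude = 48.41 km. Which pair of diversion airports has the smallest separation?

Marrosk and Brinmoor

Pairwise distances:
Marrosk–Brinmoor: 44.7271 km
Marrosk–Glasmere: 59.2990 km
Marrosk–Arvell: 68.6519 km
Glasmere–Brinmoor: 84.5171 km
Glasmere–Arvell: 93.6982 km
Arvell–Brinmoor: 111.4386 km
Kelbourne–Brinmoor: 162.0546 km
Marrosk–Kelbourne: 174.1605 km
Kelbourne–Arvell: 188.5443 km
Kelbourne–Glasmere: 233.2856 km
Closest pair: Marrosk–Brinmoor at 44.7271 km.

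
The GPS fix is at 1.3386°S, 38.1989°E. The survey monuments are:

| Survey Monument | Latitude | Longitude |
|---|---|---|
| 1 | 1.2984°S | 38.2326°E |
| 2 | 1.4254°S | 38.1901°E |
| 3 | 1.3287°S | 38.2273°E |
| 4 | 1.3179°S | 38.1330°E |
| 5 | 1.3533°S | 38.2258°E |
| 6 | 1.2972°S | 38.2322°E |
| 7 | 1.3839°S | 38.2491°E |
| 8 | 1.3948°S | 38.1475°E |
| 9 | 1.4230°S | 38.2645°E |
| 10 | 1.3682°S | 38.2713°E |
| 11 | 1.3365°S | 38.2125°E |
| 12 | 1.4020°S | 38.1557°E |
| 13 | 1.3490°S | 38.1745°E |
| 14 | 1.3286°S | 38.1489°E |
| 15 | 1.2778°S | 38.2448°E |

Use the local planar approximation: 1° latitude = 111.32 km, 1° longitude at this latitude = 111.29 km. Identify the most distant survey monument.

9

Distances from 1.3386°S, 38.1989°E:
1: 5.8389 km
2: 9.7121 km
3: 3.3473 km
4: 7.6875 km
5: 3.4118 km
6: 5.9139 km
7: 7.5261 km
8: 8.4771 km
9: 11.8984 km
10: 8.7051 km
11: 1.5315 km
12: 8.5396 km
13: 2.9520 km
14: 5.6748 km
15: 8.4796 km
Maximum: 9 at 11.8984 km.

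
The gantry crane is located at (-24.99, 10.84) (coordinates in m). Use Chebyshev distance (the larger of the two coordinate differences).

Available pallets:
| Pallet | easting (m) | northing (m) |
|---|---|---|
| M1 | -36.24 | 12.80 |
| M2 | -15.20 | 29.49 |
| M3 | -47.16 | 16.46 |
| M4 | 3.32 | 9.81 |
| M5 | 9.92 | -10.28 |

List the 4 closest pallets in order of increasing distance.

M1, M2, M3, M4

Distances from (-24.99, 10.84):
M1: max(|-11.25|, |1.96|) = 11.25 m
M2: max(|9.79|, |18.65|) = 18.65 m
M3: max(|-22.17|, |5.62|) = 22.17 m
M4: max(|28.31|, |-1.03|) = 28.31 m
M5: max(|34.91|, |-21.12|) = 34.91 m
Sorted: M1 (11.25 m) < M2 (18.65 m) < M3 (22.17 m) < M4 (28.31 m) < M5 (34.91 m)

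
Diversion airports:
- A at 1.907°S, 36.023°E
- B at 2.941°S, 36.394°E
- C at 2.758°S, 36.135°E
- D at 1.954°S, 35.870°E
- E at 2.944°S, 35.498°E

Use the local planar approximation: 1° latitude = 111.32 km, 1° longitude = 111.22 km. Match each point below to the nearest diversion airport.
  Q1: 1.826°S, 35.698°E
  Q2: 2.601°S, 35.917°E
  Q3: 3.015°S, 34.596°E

Q1 at 1.826°S, 35.698°E:
  A: 37.254 km
  B: 146.282 km
  C: 114.570 km
  D: 23.853 km
  E: 126.428 km
  → nearest: D (23.853 km)
Q2 at 2.601°S, 35.917°E:
  A: 78.150 km
  B: 65.169 km
  C: 29.888 km
  D: 72.213 km
  E: 60.246 km
  → nearest: C (29.888 km)
Q3 at 3.015°S, 34.596°E:
  A: 201.004 km
  B: 200.143 km
  C: 173.542 km
  D: 184.465 km
  E: 100.631 km
  → nearest: E (100.631 km)

Q1→D; Q2→C; Q3→E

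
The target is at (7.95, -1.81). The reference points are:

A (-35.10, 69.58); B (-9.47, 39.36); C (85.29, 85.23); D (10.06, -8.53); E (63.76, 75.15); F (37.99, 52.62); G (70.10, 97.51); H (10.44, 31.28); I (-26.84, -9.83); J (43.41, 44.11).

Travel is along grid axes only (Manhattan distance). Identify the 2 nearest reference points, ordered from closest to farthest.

D, H

Distances from (7.95, -1.81):
A: |-43.05| + |71.39| = 43.05 + 71.39 = 114.44
B: |-17.42| + |41.17| = 17.42 + 41.17 = 58.59
C: |77.34| + |87.04| = 77.34 + 87.04 = 164.38
D: |2.11| + |-6.72| = 2.11 + 6.72 = 8.83
E: |55.81| + |76.96| = 55.81 + 76.96 = 132.77
F: |30.04| + |54.43| = 30.04 + 54.43 = 84.47
G: |62.15| + |99.32| = 62.15 + 99.32 = 161.47
H: |2.49| + |33.09| = 2.49 + 33.09 = 35.58
I: |-34.79| + |-8.02| = 34.79 + 8.02 = 42.81
J: |35.46| + |45.92| = 35.46 + 45.92 = 81.38
Sorted: D (8.83) < H (35.58) < I (42.81) < B (58.59) < …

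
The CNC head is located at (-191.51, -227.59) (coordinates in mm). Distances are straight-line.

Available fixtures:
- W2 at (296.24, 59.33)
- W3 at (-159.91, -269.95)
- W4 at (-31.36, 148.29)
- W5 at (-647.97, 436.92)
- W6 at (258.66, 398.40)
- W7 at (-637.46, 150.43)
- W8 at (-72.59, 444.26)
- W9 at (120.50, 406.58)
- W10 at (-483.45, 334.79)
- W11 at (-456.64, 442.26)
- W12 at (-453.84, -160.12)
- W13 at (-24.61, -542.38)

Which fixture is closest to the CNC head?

W3

Distances from (-191.51, -227.59):
W2: √((487.75)² + (286.92)²) = √(237900.0625 + 82323.0864) = 565.88 mm
W3: √((31.60)² + (-42.36)²) = √(998.5600 + 1794.3696) = 52.85 mm
W4: √((160.15)² + (375.88)²) = √(25648.0225 + 141285.7744) = 408.58 mm
W5: √((-456.46)² + (664.51)²) = √(208355.7316 + 441573.5401) = 806.18 mm
W6: √((450.17)² + (625.99)²) = √(202653.0289 + 391863.4801) = 771.05 mm
W7: √((-445.95)² + (378.02)²) = √(198871.4025 + 142899.1204) = 584.61 mm
W8: √((118.92)² + (671.85)²) = √(14141.9664 + 451382.4225) = 682.29 mm
W9: √((312.01)² + (634.17)²) = √(97350.2401 + 402171.5889) = 706.77 mm
W10: √((-291.94)² + (562.38)²) = √(85228.9636 + 316271.2644) = 633.64 mm
W11: √((-265.13)² + (669.85)²) = √(70293.9169 + 448699.0225) = 720.41 mm
W12: √((-262.33)² + (67.47)²) = √(68817.0289 + 4552.2009) = 270.87 mm
W13: √((166.90)² + (-314.79)²) = √(27855.6100 + 99092.7441) = 356.30 mm
Minimum: W3 at 52.85 mm.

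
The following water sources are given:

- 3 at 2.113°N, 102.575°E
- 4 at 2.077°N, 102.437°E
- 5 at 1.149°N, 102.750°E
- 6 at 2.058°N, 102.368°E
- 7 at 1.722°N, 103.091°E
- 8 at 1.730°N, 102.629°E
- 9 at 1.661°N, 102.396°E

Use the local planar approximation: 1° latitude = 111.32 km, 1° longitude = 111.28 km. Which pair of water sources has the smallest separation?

Pairwise distances:
4–6: √((-0.019·111.32)² + (-0.069·111.28)²) = √(4.47356 + 58.95660) = 7.964 km
3–4: √((-0.036·111.32)² + (-0.138·111.28)²) = √(16.06022 + 235.82639) = 15.871 km
3–6: √((-0.055·111.32)² + (-0.207·111.28)²) = √(37.48623 + 530.60938) = 23.835 km
8–9: √((-0.069·111.32)² + (-0.233·111.28)²) = √(58.99899 + 672.27363) = 27.042 km
3–8: √((-0.383·111.32)² + (0.054·111.28)²) = √(1817.79098 + 36.10952) = 43.057 km
4–8: √((-0.347·111.32)² + (0.192·111.28)²) = √(1492.12547 + 456.49570) = 44.143 km
6–9: √((-0.397·111.32)² + (0.028·111.28)²) = √(1953.11317 + 9.70846) = 44.304 km
4–9: √((-0.416·111.32)² + (-0.041·111.28)²) = √(2144.53460 + 20.81622) = 46.533 km
6–8: √((-0.328·111.32)² + (0.261·111.28)²) = √(1333.19625 + 843.55858) = 46.656 km
7–8: √((0.008·111.32)² + (-0.462·111.28)²) = √(0.79310 + 2643.12794) = 51.419 km
3–9: √((-0.452·111.32)² + (-0.179·111.28)²) = √(2531.76426 + 396.77134) = 54.116 km
5–8: √((0.581·111.32)² + (-0.121·111.28)²) = √(4183.10398 + 181.30299) = 66.064 km
5–9: √((0.512·111.32)² + (-0.354·111.28)²) = √(3248.52578 + 1551.81790) = 69.285 km
3–7: √((-0.391·111.32)² + (0.516·111.28)²) = √(1894.52312 + 3297.11152) = 72.053 km
5–7: √((0.573·111.32)² + (0.341·111.28)²) = √(4068.69972 + 1439.93534) = 74.220 km
7–9: √((-0.061·111.32)² + (-0.695·111.28)²) = √(46.11116 + 5981.41373) = 77.637 km
4–7: √((-0.355·111.32)² + (0.654·111.28)²) = √(1561.71975 + 5296.50920) = 82.814 km
6–7: √((-0.336·111.32)² + (0.723·111.28)²) = √(1399.02331 + 6473.07783) = 88.725 km
4–5: √((-0.928·111.32)² + (0.313·111.28)²) = √(10671.91476 + 1213.17348) = 109.019 km
3–5: √((-0.964·111.32)² + (0.175·111.28)²) = √(11515.96836 + 379.23668) = 109.065 km
5–6: √((0.909·111.32)² + (-0.382·111.28)²) = √(10239.39181 + 1807.01168) = 109.756 km
Closest pair: 4–6 at 7.964 km.

4 and 6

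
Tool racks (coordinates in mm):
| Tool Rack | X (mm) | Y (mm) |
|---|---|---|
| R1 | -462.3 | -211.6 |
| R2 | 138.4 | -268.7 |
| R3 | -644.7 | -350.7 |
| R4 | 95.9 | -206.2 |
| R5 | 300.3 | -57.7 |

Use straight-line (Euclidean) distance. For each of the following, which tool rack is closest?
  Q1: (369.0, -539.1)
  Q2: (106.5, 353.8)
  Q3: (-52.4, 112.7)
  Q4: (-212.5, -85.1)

Q1 at (369.0, -539.1):
  R1: √((-831.3)² + (327.5)²) = √(691059.690 + 107256.250) = 893.5 mm
  R2: √((-230.6)² + (270.4)²) = √(53176.360 + 73116.160) = 355.4 mm
  R3: √((-1013.7)² + (188.4)²) = √(1027587.690 + 35494.560) = 1031.1 mm
  R4: √((-273.1)² + (332.9)²) = √(74583.610 + 110822.410) = 430.6 mm
  R5: √((-68.7)² + (481.4)²) = √(4719.690 + 231745.960) = 486.3 mm
  → nearest: R2 (355.4 mm)
Q2 at (106.5, 353.8):
  R1: √((-568.8)² + (-565.4)²) = √(323533.440 + 319677.160) = 802.0 mm
  R2: √((31.9)² + (-622.5)²) = √(1017.610 + 387506.250) = 623.3 mm
  R3: √((-751.2)² + (-704.5)²) = √(564301.440 + 496320.250) = 1029.9 mm
  R4: √((-10.6)² + (-560.0)²) = √(112.360 + 313600.000) = 560.1 mm
  R5: √((193.8)² + (-411.5)²) = √(37558.440 + 169332.250) = 454.9 mm
  → nearest: R5 (454.9 mm)
Q3 at (-52.4, 112.7):
  R1: √((-409.9)² + (-324.3)²) = √(168018.010 + 105170.490) = 522.7 mm
  R2: √((190.8)² + (-381.4)²) = √(36404.640 + 145465.960) = 426.5 mm
  R3: √((-592.3)² + (-463.4)²) = √(350819.290 + 214739.560) = 752.0 mm
  R4: √((148.3)² + (-318.9)²) = √(21992.890 + 101697.210) = 351.7 mm
  R5: √((352.7)² + (-170.4)²) = √(124397.290 + 29036.160) = 391.7 mm
  → nearest: R4 (351.7 mm)
Q4 at (-212.5, -85.1):
  R1: √((-249.8)² + (-126.5)²) = √(62400.040 + 16002.250) = 280.0 mm
  R2: √((350.9)² + (-183.6)²) = √(123130.810 + 33708.960) = 396.0 mm
  R3: √((-432.2)² + (-265.6)²) = √(186796.840 + 70543.360) = 507.3 mm
  R4: √((308.4)² + (-121.1)²) = √(95110.560 + 14665.210) = 331.3 mm
  R5: √((512.8)² + (27.4)²) = √(262963.840 + 750.760) = 513.5 mm
  → nearest: R1 (280.0 mm)

Q1→R2; Q2→R5; Q3→R4; Q4→R1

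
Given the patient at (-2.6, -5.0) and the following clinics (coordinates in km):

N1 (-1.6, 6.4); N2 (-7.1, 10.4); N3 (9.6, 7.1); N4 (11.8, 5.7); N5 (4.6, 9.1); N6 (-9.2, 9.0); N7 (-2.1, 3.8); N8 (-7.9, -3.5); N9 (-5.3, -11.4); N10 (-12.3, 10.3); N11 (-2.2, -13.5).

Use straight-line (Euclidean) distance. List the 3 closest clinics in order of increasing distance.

N8, N9, N11

Distances from (-2.6, -5.0):
N1: √((1.0)² + (11.4)²) = √(1.000 + 129.960) = 11.4 km
N2: √((-4.5)² + (15.4)²) = √(20.250 + 237.160) = 16.0 km
N3: √((12.2)² + (12.1)²) = √(148.840 + 146.410) = 17.2 km
N4: √((14.4)² + (10.7)²) = √(207.360 + 114.490) = 17.9 km
N5: √((7.2)² + (14.1)²) = √(51.840 + 198.810) = 15.8 km
N6: √((-6.6)² + (14.0)²) = √(43.560 + 196.000) = 15.5 km
N7: √((0.5)² + (8.8)²) = √(0.250 + 77.440) = 8.8 km
N8: √((-5.3)² + (1.5)²) = √(28.090 + 2.250) = 5.5 km
N9: √((-2.7)² + (-6.4)²) = √(7.290 + 40.960) = 6.9 km
N10: √((-9.7)² + (15.3)²) = √(94.090 + 234.090) = 18.1 km
N11: √((0.4)² + (-8.5)²) = √(0.160 + 72.250) = 8.5 km
Sorted: N8 (5.5 km) < N9 (6.9 km) < N11 (8.5 km) < N7 (8.8 km) < N1 (11.4 km) < …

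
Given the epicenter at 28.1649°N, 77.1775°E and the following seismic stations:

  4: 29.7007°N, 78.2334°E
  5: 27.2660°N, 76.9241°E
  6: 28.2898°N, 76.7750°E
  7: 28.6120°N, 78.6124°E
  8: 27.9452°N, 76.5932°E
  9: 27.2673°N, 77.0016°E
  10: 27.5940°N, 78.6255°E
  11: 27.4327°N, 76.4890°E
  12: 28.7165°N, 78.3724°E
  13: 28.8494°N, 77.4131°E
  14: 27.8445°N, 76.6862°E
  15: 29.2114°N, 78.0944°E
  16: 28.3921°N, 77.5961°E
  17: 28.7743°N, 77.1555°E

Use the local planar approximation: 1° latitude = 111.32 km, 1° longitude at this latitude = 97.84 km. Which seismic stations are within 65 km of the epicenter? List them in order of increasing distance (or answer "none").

6, 16, 14, 8

Distances from 28.1649°N, 77.1775°E:
4: 199.7547 km
5: 103.0912 km
6: 41.7630 km
7: 148.9520 km
8: 62.1797 km
9: 101.3921 km
10: 155.2739 km
11: 105.7421 km
12: 132.0537 km
13: 79.6089 km
14: 59.8560 km
15: 147.0347 km
16: 48.1358 km
17: 67.8725 km
Threshold 65 km: 6 (41.7630 km), 16 (48.1358 km), 14 (59.8560 km), 8 (62.1797 km) are within range.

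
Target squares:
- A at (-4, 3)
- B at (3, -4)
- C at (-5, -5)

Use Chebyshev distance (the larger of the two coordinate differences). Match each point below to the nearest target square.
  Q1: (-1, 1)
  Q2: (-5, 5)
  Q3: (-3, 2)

Q1 at (-1, 1):
  A: max(|-3|, |2|) = 3
  B: max(|4|, |-5|) = 5
  C: max(|-4|, |-6|) = 6
  → nearest: A (3)
Q2 at (-5, 5):
  A: max(|1|, |-2|) = 2
  B: max(|8|, |-9|) = 9
  C: max(|0|, |-10|) = 10
  → nearest: A (2)
Q3 at (-3, 2):
  A: max(|-1|, |1|) = 1
  B: max(|6|, |-6|) = 6
  C: max(|-2|, |-7|) = 7
  → nearest: A (1)

Q1→A; Q2→A; Q3→A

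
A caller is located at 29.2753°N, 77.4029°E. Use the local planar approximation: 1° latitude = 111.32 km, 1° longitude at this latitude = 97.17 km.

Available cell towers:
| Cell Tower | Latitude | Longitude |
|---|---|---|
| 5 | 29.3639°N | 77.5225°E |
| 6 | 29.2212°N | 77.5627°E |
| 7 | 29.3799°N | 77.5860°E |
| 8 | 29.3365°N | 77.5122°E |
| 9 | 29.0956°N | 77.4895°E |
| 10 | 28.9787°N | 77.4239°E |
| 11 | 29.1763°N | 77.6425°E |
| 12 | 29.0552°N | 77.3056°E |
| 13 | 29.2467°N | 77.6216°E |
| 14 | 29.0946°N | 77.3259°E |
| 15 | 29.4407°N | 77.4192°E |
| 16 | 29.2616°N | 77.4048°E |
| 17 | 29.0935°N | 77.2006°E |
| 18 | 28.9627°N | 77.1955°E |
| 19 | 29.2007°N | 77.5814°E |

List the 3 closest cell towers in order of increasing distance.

Distances from 29.2753°N, 77.4029°E:
5: √((0.0886·111.32)² + (0.1196·97.17)²) = √(97.277822 + 135.060006) = 15.2426 km
6: √((-0.0541·111.32)² + (0.1598·97.17)²) = √(36.269446 + 241.111517) = 16.6548 km
7: √((0.1046·111.32)² + (0.1831·97.17)²) = √(135.584413 + 316.549108) = 21.2634 km
8: √((0.0612·111.32)² + (0.1093·97.17)²) = √(46.414026 + 112.798865) = 12.6180 km
9: √((-0.1797·111.32)² + (0.0866·97.17)²) = √(400.168178 + 70.810912) = 21.7021 km
10: √((-0.2966·111.32)² + (0.0210·97.17)²) = √(1090.156099 + 4.163926) = 33.0805 km
11: √((-0.0990·111.32)² + (0.2396·97.17)²) = √(121.455388 + 542.048358) = 25.7586 km
12: √((-0.2201·111.32)² + (-0.0973·97.17)²) = √(600.325070 + 89.390236) = 26.2624 km
13: √((-0.0286·111.32)² + (0.2187·97.17)²) = √(10.136277 + 451.608359) = 21.4882 km
14: √((-0.1807·111.32)² + (-0.0770·97.17)²) = √(404.634306 + 55.981671) = 21.4620 km
15: √((0.1654·111.32)² + (0.0163·97.17)²) = √(339.013822 + 2.508647) = 18.4803 km
16: √((-0.0137·111.32)² + (0.0019·97.17)²) = √(2.325881 + 0.034086) = 1.5362 km
17: √((-0.1818·111.32)² + (-0.2023·97.17)²) = √(409.575673 + 386.416952) = 28.2133 km
18: √((-0.3126·111.32)² + (-0.2074·97.17)²) = √(1210.944789 + 406.145747) = 40.2131 km
19: √((-0.0746·111.32)² + (0.1785·97.17)²) = √(68.964255 + 300.843648) = 19.2304 km
Sorted: 16 (1.5362 km) < 8 (12.6180 km) < 5 (15.2426 km) < 6 (16.6548 km) < 15 (18.4803 km) < …

16, 8, 5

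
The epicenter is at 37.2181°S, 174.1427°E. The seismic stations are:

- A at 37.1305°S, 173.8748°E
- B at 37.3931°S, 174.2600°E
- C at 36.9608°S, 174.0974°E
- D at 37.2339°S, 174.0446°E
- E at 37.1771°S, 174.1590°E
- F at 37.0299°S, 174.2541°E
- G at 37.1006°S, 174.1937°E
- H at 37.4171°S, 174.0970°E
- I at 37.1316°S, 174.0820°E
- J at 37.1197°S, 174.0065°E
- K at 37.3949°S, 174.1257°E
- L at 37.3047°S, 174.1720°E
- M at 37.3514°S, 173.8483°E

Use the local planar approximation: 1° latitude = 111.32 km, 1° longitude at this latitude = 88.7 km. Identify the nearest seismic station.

E

Distances from 37.2181°S, 174.1427°E:
A: √((0.0876·111.32)² + (-0.2679·88.7)²) = √(95.094327 + 564.667337) = 25.6858 km
B: √((-0.1750·111.32)² + (0.1173·88.7)²) = √(379.509361 + 108.253828) = 22.0854 km
C: √((0.2573·111.32)² + (-0.0453·88.7)²) = √(820.400597 + 16.145208) = 28.9231 km
D: √((-0.0158·111.32)² + (-0.0981·88.7)²) = √(3.093574 + 75.715580) = 8.8775 km
E: √((0.0410·111.32)² + (0.0163·88.7)²) = √(20.831191 + 2.090367) = 4.7876 km
F: √((0.1882·111.32)² + (0.1114·88.7)²) = √(438.920266 + 97.637718) = 23.1637 km
G: √((0.1175·111.32)² + (0.0510·88.7)²) = √(171.089016 + 20.463862) = 13.8403 km
H: √((-0.1990·111.32)² + (-0.0457·88.7)²) = √(490.741231 + 16.431592) = 22.5205 km
I: √((0.0865·111.32)² + (-0.0607·88.7)²) = √(92.721107 + 28.988425) = 11.0322 km
J: √((0.0984·111.32)² + (-0.1362·88.7)²) = √(119.987662 + 145.949111) = 16.3076 km
K: √((-0.1768·111.32)² + (-0.0170·88.7)²) = √(387.356561 + 2.273762) = 19.7391 km
L: √((-0.0866·111.32)² + (0.0293·88.7)²) = √(92.935615 + 6.754333) = 9.9845 km
M: √((-0.1333·111.32)² + (-0.2944·88.7)²) = √(220.194615 + 681.903392) = 30.0349 km
Minimum: E at 4.7876 km.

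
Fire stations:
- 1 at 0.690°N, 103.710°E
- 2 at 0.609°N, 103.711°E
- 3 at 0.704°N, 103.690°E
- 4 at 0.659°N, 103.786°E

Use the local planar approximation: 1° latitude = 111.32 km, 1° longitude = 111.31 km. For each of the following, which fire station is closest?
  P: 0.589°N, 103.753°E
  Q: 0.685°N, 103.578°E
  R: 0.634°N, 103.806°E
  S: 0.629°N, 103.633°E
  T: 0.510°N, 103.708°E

P→2; Q→3; R→4; S→2; T→2

P at 0.589°N, 103.753°E:
  1: 12.2197 km
  2: 5.1781 km
  3: 14.5966 km
  4: 8.6148 km
  → nearest: 2 (5.1781 km)
Q at 0.685°N, 103.578°E:
  1: 14.7035 km
  2: 17.0512 km
  3: 12.6449 km
  4: 23.3327 km
  → nearest: 3 (12.6449 km)
R at 0.634°N, 103.806°E:
  1: 12.3712 km
  2: 10.9345 km
  3: 15.0811 km
  4: 3.5639 km
  → nearest: 4 (3.5639 km)
S at 0.629°N, 103.633°E:
  1: 10.9349 km
  2: 8.9631 km
  3: 10.4862 km
  4: 17.3548 km
  → nearest: 2 (8.9631 km)
T at 0.510°N, 103.708°E:
  1: 20.0388 km
  2: 11.0257 km
  3: 21.6888 km
  4: 18.7216 km
  → nearest: 2 (11.0257 km)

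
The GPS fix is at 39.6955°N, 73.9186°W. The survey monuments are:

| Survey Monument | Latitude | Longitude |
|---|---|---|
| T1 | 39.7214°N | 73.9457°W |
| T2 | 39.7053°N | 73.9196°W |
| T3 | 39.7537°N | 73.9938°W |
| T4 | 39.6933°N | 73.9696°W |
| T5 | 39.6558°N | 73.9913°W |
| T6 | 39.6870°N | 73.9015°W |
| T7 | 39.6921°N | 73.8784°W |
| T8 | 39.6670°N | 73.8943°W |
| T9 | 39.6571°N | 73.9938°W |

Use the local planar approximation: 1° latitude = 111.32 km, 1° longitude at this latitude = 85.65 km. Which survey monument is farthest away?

T3

Distances from 39.6955°N, 73.9186°W:
T1: 3.7014 km
T2: 1.0943 km
T3: 9.1356 km
T4: 4.3750 km
T5: 7.6357 km
T6: 1.7437 km
T7: 3.4639 km
T8: 3.7944 km
T9: 7.7303 km
Maximum: T3 at 9.1356 km.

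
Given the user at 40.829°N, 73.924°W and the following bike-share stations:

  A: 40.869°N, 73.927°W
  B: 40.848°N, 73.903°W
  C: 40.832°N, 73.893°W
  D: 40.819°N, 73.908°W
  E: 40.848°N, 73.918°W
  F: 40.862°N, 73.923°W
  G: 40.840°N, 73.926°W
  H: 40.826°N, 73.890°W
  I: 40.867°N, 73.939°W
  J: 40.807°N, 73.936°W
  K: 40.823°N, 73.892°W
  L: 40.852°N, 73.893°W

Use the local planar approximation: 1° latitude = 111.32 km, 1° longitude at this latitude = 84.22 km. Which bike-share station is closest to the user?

Distances from 40.829°N, 73.924°W:
A: √((0.040·111.32)² + (-0.003·84.22)²) = √(19.82743 + 0.06384) = 4.460 km
B: √((0.019·111.32)² + (0.021·84.22)²) = √(4.47356 + 3.12802) = 2.757 km
C: √((0.003·111.32)² + (0.031·84.22)²) = √(0.11153 + 6.81638) = 2.632 km
D: √((-0.010·111.32)² + (0.016·84.22)²) = √(1.23921 + 1.81581) = 1.748 km
E: √((0.019·111.32)² + (0.006·84.22)²) = √(4.47356 + 0.25535) = 2.175 km
F: √((0.033·111.32)² + (0.001·84.22)²) = √(13.49504 + 0.00709) = 3.675 km
G: √((0.011·111.32)² + (-0.002·84.22)²) = √(1.49945 + 0.02837) = 1.236 km
H: √((-0.003·111.32)² + (0.034·84.22)²) = √(0.11153 + 8.19952) = 2.883 km
I: √((0.038·111.32)² + (-0.015·84.22)²) = √(17.89425 + 1.59593) = 4.415 km
J: √((-0.022·111.32)² + (-0.012·84.22)²) = √(5.99780 + 1.02139) = 2.649 km
K: √((-0.006·111.32)² + (0.032·84.22)²) = √(0.44612 + 7.26324) = 2.777 km
L: √((0.023·111.32)² + (0.031·84.22)²) = √(6.55544 + 6.81638) = 3.657 km
Minimum: G at 1.236 km.

G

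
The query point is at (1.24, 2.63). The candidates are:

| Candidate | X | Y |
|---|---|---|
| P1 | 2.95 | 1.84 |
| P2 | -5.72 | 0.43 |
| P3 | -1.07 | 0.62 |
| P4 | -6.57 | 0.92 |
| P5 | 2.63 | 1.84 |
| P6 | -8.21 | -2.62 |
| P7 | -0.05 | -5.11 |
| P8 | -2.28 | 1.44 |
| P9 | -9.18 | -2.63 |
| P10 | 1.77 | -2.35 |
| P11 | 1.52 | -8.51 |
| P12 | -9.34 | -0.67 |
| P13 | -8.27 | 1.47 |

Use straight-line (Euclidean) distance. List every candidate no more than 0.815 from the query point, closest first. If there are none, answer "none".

Distances from (1.24, 2.63):
P1: 1.88
P2: 7.30
P3: 3.06
P4: 8.00
P5: 1.60
P6: 10.81
P7: 7.85
P8: 3.72
P9: 11.67
P10: 5.01
P11: 11.14
P12: 11.08
P13: 9.58
Threshold 0.815: none within range.

none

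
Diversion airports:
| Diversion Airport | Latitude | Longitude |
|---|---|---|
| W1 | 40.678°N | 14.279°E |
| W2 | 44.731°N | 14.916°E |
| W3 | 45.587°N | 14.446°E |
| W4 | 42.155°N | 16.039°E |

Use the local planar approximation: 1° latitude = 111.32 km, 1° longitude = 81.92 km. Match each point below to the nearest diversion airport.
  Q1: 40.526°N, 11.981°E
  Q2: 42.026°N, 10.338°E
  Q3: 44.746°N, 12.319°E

Q1→W1; Q2→W1; Q3→W3

Q1 at 40.526°N, 11.981°E:
  W1: √((0.152·111.32)² + (2.298·81.92)²) = √(286.30806 + 35438.87574) = 189.011 km
  W2: √((4.205·111.32)² + (2.935·81.92)²) = √(219118.17172 + 57809.08540) = 526.239 km
  W3: √((5.061·111.32)² + (2.465·81.92)²) = √(317408.87803 + 40776.85572) = 598.486 km
  W4: √((1.629·111.32)² + (4.058·81.92)²) = √(32884.29715 + 110510.60911) = 378.675 km
  → nearest: W1 (189.011 km)
Q2 at 42.026°N, 10.338°E:
  W1: √((-1.348·111.32)² + (3.941·81.92)²) = √(22517.81152 + 104230.00461) = 356.017 km
  W2: √((2.705·111.32)² + (4.578·81.92)²) = √(90673.61574 + 140647.32089) = 480.958 km
  W3: √((3.561·111.32)² + (4.108·81.92)²) = √(157141.30037 + 113250.66403) = 519.992 km
  W4: √((0.129·111.32)² + (5.701·81.92)²) = √(206.21764 + 218113.20995) = 467.247 km
  → nearest: W1 (356.017 km)
Q3 at 44.746°N, 12.319°E:
  W1: √((-4.068·111.32)² + (1.960·81.92)²) = √(205072.90513 + 25780.54119) = 480.472 km
  W2: √((-0.015·111.32)² + (2.597·81.92)²) = √(2.78823 + 45260.96263) = 212.753 km
  W3: √((0.841·111.32)² + (2.127·81.92)²) = √(8764.72687 + 30360.91578) = 197.802 km
  W4: √((-2.591·111.32)² + (3.720·81.92)²) = √(83191.93412 + 92867.93036) = 419.595 km
  → nearest: W3 (197.802 km)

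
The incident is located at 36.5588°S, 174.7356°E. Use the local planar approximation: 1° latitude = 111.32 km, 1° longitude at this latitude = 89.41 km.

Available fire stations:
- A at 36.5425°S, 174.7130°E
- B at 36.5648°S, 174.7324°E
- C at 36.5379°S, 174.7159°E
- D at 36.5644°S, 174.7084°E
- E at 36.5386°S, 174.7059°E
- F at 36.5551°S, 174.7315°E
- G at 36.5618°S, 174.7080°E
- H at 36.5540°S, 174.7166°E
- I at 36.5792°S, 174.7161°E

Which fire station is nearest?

Distances from 36.5588°S, 174.7356°E:
A: √((0.0163·111.32)² + (-0.0226·89.41)²) = √(3.292468 + 4.083091) = 2.7158 km
B: √((-0.0060·111.32)² + (-0.0032·89.41)²) = √(0.446117 + 0.081860) = 0.7266 km
C: √((0.0209·111.32)² + (-0.0197·89.41)²) = √(5.413012 + 3.102449) = 2.9181 km
D: √((-0.0056·111.32)² + (-0.0272·89.41)²) = √(0.388618 + 5.914391) = 2.5106 km
E: √((0.0202·111.32)² + (-0.0297·89.41)²) = √(5.056490 + 7.051558) = 3.4797 km
F: √((0.0037·111.32)² + (-0.0041·89.41)²) = √(0.169648 + 0.134382) = 0.5514 km
G: √((-0.0030·111.32)² + (-0.0276·89.41)²) = √(0.111529 + 6.089622) = 2.4902 km
H: √((0.0048·111.32)² + (-0.0190·89.41)²) = √(0.285515 + 2.885887) = 1.7808 km
I: √((-0.0204·111.32)² + (-0.0195·89.41)²) = √(5.157114 + 3.039775) = 2.8630 km
Minimum: F at 0.5514 km.

F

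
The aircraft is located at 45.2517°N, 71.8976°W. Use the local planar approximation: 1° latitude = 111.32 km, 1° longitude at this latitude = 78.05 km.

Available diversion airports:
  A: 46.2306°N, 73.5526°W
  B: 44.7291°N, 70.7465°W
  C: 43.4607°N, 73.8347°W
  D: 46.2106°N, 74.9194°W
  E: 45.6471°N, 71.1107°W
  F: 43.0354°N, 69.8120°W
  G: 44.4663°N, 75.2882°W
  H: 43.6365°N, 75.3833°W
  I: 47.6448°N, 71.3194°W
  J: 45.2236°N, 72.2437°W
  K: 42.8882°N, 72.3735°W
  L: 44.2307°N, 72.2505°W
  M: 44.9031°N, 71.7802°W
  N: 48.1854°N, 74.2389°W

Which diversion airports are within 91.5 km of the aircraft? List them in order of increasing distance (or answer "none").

J, M, E

Distances from 45.2517°N, 71.8976°W:
A: √((0.9789·111.32)² + (-1.6550·78.05)²) = √(11874.711096 + 16685.599343) = 168.9980 km
B: √((-0.5226·111.32)² + (1.1511·78.05)²) = √(3384.427429 + 8071.828438) = 107.0339 km
C: √((-1.7910·111.32)² + (-1.9371·78.05)²) = √(39750.039726 + 22858.614159) = 250.2172 km
D: √((0.9589·111.32)² + (-3.0218·78.05)²) = √(11394.441226 + 55625.925335) = 258.8829 km
E: √((0.3954·111.32)² + (0.7869·78.05)²) = √(1937.401918 + 3772.114834) = 75.5613 km
F: √((-2.2163·111.32)² + (2.0856·78.05)²) = √(60870.026137 + 26497.680006) = 295.5803 km
G: √((-0.7854·111.32)² + (-3.3906·78.05)²) = √(7644.132199 + 70032.387156) = 278.7051 km
H: √((-1.6152·111.32)² + (-3.4857·78.05)²) = √(32329.501431 + 74016.036907) = 326.1066 km
I: √((2.3931·111.32)² + (0.5782·78.05)²) = √(70968.902458 + 2036.582415) = 270.1953 km
J: √((-0.0281·111.32)² + (-0.3461·78.05)²) = √(9.784960 + 729.707842) = 27.1936 km
K: √((-2.3635·111.32)² + (-0.4759·78.05)²) = √(69224.146307 + 1379.676365) = 265.7138 km
L: √((-1.0210·111.32)² + (-0.3529·78.05)²) = √(12918.077316 + 758.663397) = 116.9476 km
M: √((-0.3486·111.32)² + (0.1174·78.05)²) = √(1505.917433 + 83.961852) = 39.8733 km
N: √((2.9337·111.32)² + (-2.3413·78.05)²) = √(106654.159370 + 33393.346591) = 374.2292 km
Threshold 91.5 km: J (27.1936 km), M (39.8733 km), E (75.5613 km) are within range.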